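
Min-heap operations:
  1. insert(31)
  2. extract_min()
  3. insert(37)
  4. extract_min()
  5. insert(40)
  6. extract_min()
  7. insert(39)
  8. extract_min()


insert(31) -> [31]
extract_min()->31, []
insert(37) -> [37]
extract_min()->37, []
insert(40) -> [40]
extract_min()->40, []
insert(39) -> [39]
extract_min()->39, []

Final heap: []


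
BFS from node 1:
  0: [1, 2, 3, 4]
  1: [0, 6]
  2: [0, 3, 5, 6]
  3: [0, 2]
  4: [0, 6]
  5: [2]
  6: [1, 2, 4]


Visit 1, enqueue [0, 6]
Visit 0, enqueue [2, 3, 4]
Visit 6, enqueue []
Visit 2, enqueue [5]
Visit 3, enqueue []
Visit 4, enqueue []
Visit 5, enqueue []

BFS order: [1, 0, 6, 2, 3, 4, 5]


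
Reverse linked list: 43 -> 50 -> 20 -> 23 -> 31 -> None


Step 1: curr=43, set curr.next=prev(None) | reversed so far: 43
Step 2: curr=50, set curr.next=prev(43) | reversed so far: 50 -> 43
Step 3: curr=20, set curr.next=prev(50) | reversed so far: 20 -> 50 -> 43
Step 4: curr=23, set curr.next=prev(20) | reversed so far: 23 -> 20 -> 50 -> 43
Step 5: curr=31, set curr.next=prev(23) | reversed so far: 31 -> 23 -> 20 -> 50 -> 43

31 -> 23 -> 20 -> 50 -> 43 -> None


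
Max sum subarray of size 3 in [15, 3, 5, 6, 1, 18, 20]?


[0:3]: 23
[1:4]: 14
[2:5]: 12
[3:6]: 25
[4:7]: 39

Max: 39 at [4:7]


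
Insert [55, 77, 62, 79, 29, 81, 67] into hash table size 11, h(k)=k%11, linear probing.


Insert 55: h=0 -> slot 0
Insert 77: h=0, 1 probes -> slot 1
Insert 62: h=7 -> slot 7
Insert 79: h=2 -> slot 2
Insert 29: h=7, 1 probes -> slot 8
Insert 81: h=4 -> slot 4
Insert 67: h=1, 2 probes -> slot 3

Table: [55, 77, 79, 67, 81, None, None, 62, 29, None, None]


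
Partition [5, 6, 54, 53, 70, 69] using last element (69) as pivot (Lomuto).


Pivot: 69
  5 <= 69: advance i (no swap)
  6 <= 69: advance i (no swap)
  54 <= 69: advance i (no swap)
  53 <= 69: advance i (no swap)
Place pivot at 4: [5, 6, 54, 53, 69, 70]

Partitioned: [5, 6, 54, 53, 69, 70]


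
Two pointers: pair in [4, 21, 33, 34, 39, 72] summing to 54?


lo=0(4)+hi=5(72)=76
lo=0(4)+hi=4(39)=43
lo=1(21)+hi=4(39)=60
lo=1(21)+hi=3(34)=55
lo=1(21)+hi=2(33)=54

Yes: 21+33=54


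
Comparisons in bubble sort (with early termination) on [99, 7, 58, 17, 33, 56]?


Algorithm: bubble sort (with early termination)
Input: [99, 7, 58, 17, 33, 56]
Sorted: [7, 17, 33, 56, 58, 99]

12


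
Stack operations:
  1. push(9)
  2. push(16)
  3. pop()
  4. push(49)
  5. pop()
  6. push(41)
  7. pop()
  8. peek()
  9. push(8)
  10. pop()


push(9) -> [9]
push(16) -> [9, 16]
pop()->16, [9]
push(49) -> [9, 49]
pop()->49, [9]
push(41) -> [9, 41]
pop()->41, [9]
peek()->9
push(8) -> [9, 8]
pop()->8, [9]

Final stack: [9]


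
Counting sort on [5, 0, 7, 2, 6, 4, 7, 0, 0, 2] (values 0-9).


Input: [5, 0, 7, 2, 6, 4, 7, 0, 0, 2]
Counts: [3, 0, 2, 0, 1, 1, 1, 2, 0, 0]

Sorted: [0, 0, 0, 2, 2, 4, 5, 6, 7, 7]


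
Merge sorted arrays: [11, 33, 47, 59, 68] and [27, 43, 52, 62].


Take 11 from A
Take 27 from B
Take 33 from A
Take 43 from B
Take 47 from A
Take 52 from B
Take 59 from A
Take 62 from B

Merged: [11, 27, 33, 43, 47, 52, 59, 62, 68]


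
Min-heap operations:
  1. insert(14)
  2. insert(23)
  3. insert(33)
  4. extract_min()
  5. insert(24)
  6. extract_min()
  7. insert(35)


insert(14) -> [14]
insert(23) -> [14, 23]
insert(33) -> [14, 23, 33]
extract_min()->14, [23, 33]
insert(24) -> [23, 33, 24]
extract_min()->23, [24, 33]
insert(35) -> [24, 33, 35]

Final heap: [24, 33, 35]


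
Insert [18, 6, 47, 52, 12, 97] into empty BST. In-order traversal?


Insert 18: root
Insert 6: L from 18
Insert 47: R from 18
Insert 52: R from 18 -> R from 47
Insert 12: L from 18 -> R from 6
Insert 97: R from 18 -> R from 47 -> R from 52

In-order: [6, 12, 18, 47, 52, 97]


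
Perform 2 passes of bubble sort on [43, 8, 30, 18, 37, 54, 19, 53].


Initial: [43, 8, 30, 18, 37, 54, 19, 53]
Pass 1: [8, 30, 18, 37, 43, 19, 53, 54] (6 swaps)
Pass 2: [8, 18, 30, 37, 19, 43, 53, 54] (2 swaps)

After 2 passes: [8, 18, 30, 37, 19, 43, 53, 54]


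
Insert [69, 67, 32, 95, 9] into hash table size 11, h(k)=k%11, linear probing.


Insert 69: h=3 -> slot 3
Insert 67: h=1 -> slot 1
Insert 32: h=10 -> slot 10
Insert 95: h=7 -> slot 7
Insert 9: h=9 -> slot 9

Table: [None, 67, None, 69, None, None, None, 95, None, 9, 32]


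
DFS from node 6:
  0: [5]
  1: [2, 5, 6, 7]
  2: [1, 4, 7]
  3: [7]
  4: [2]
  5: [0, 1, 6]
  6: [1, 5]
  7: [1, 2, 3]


Visit 6, push [5, 1]
Visit 1, push [7, 5, 2]
Visit 2, push [7, 4]
Visit 4, push []
Visit 7, push [3]
Visit 3, push []
Visit 5, push [0]
Visit 0, push []

DFS order: [6, 1, 2, 4, 7, 3, 5, 0]


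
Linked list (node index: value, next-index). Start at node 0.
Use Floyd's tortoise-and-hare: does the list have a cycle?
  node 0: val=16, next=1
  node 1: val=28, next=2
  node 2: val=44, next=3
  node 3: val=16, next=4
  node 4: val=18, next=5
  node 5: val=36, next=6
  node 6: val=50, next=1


Floyd's tortoise (slow, +1) and hare (fast, +2):
  init: slow=0, fast=0
  step 1: slow=1, fast=2
  step 2: slow=2, fast=4
  step 3: slow=3, fast=6
  step 4: slow=4, fast=2
  step 5: slow=5, fast=4
  step 6: slow=6, fast=6
  slow == fast at node 6: cycle detected

Cycle: yes


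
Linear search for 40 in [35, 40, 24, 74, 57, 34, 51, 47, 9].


i=0: 35!=40
i=1: 40==40 found!

Found at 1, 2 comps


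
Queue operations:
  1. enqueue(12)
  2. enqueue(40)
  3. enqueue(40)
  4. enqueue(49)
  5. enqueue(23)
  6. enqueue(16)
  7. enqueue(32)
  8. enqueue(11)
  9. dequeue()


enqueue(12) -> [12]
enqueue(40) -> [12, 40]
enqueue(40) -> [12, 40, 40]
enqueue(49) -> [12, 40, 40, 49]
enqueue(23) -> [12, 40, 40, 49, 23]
enqueue(16) -> [12, 40, 40, 49, 23, 16]
enqueue(32) -> [12, 40, 40, 49, 23, 16, 32]
enqueue(11) -> [12, 40, 40, 49, 23, 16, 32, 11]
dequeue()->12, [40, 40, 49, 23, 16, 32, 11]

Final queue: [40, 40, 49, 23, 16, 32, 11]


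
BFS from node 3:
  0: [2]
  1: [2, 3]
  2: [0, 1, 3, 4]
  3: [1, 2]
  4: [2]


Visit 3, enqueue [1, 2]
Visit 1, enqueue []
Visit 2, enqueue [0, 4]
Visit 0, enqueue []
Visit 4, enqueue []

BFS order: [3, 1, 2, 0, 4]


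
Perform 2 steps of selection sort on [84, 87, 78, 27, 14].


Initial: [84, 87, 78, 27, 14]
Step 1: min=14 at 4
  Swap: [14, 87, 78, 27, 84]
Step 2: min=27 at 3
  Swap: [14, 27, 78, 87, 84]

After 2 steps: [14, 27, 78, 87, 84]


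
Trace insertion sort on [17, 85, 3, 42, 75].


Initial: [17, 85, 3, 42, 75]
Insert 85: [17, 85, 3, 42, 75]
Insert 3: [3, 17, 85, 42, 75]
Insert 42: [3, 17, 42, 85, 75]
Insert 75: [3, 17, 42, 75, 85]

Sorted: [3, 17, 42, 75, 85]


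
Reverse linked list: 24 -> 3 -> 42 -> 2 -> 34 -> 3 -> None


Step 1: curr=24, set curr.next=prev(None) | reversed so far: 24
Step 2: curr=3, set curr.next=prev(24) | reversed so far: 3 -> 24
Step 3: curr=42, set curr.next=prev(3) | reversed so far: 42 -> 3 -> 24
Step 4: curr=2, set curr.next=prev(42) | reversed so far: 2 -> 42 -> 3 -> 24
Step 5: curr=34, set curr.next=prev(2) | reversed so far: 34 -> 2 -> 42 -> 3 -> 24
Step 6: curr=3, set curr.next=prev(34) | reversed so far: 3 -> 34 -> 2 -> 42 -> 3 -> 24

3 -> 34 -> 2 -> 42 -> 3 -> 24 -> None


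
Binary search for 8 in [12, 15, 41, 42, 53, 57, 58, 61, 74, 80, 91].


Step 1: lo=0, hi=10, mid=5, val=57
Step 2: lo=0, hi=4, mid=2, val=41
Step 3: lo=0, hi=1, mid=0, val=12

Not found


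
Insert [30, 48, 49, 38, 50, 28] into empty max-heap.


Insert 30: [30]
Insert 48: [48, 30]
Insert 49: [49, 30, 48]
Insert 38: [49, 38, 48, 30]
Insert 50: [50, 49, 48, 30, 38]
Insert 28: [50, 49, 48, 30, 38, 28]

Final heap: [50, 49, 48, 30, 38, 28]


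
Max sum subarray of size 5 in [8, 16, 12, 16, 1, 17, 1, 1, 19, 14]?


[0:5]: 53
[1:6]: 62
[2:7]: 47
[3:8]: 36
[4:9]: 39
[5:10]: 52

Max: 62 at [1:6]


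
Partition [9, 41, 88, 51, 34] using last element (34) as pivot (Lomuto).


Pivot: 34
  9 <= 34: advance i (no swap)
Place pivot at 1: [9, 34, 88, 51, 41]

Partitioned: [9, 34, 88, 51, 41]


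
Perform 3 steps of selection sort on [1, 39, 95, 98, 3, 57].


Initial: [1, 39, 95, 98, 3, 57]
Step 1: min=1 at 0
  Swap: [1, 39, 95, 98, 3, 57]
Step 2: min=3 at 4
  Swap: [1, 3, 95, 98, 39, 57]
Step 3: min=39 at 4
  Swap: [1, 3, 39, 98, 95, 57]

After 3 steps: [1, 3, 39, 98, 95, 57]


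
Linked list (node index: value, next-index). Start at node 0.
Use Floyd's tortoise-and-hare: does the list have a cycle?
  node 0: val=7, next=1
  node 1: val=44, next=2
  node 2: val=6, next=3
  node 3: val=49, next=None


Floyd's tortoise (slow, +1) and hare (fast, +2):
  init: slow=0, fast=0
  step 1: slow=1, fast=2
  step 2: fast 2->3->None, no cycle

Cycle: no


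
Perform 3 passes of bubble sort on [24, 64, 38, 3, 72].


Initial: [24, 64, 38, 3, 72]
Pass 1: [24, 38, 3, 64, 72] (2 swaps)
Pass 2: [24, 3, 38, 64, 72] (1 swaps)
Pass 3: [3, 24, 38, 64, 72] (1 swaps)

After 3 passes: [3, 24, 38, 64, 72]


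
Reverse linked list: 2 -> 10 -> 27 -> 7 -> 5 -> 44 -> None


Step 1: curr=2, set curr.next=prev(None) | reversed so far: 2
Step 2: curr=10, set curr.next=prev(2) | reversed so far: 10 -> 2
Step 3: curr=27, set curr.next=prev(10) | reversed so far: 27 -> 10 -> 2
Step 4: curr=7, set curr.next=prev(27) | reversed so far: 7 -> 27 -> 10 -> 2
Step 5: curr=5, set curr.next=prev(7) | reversed so far: 5 -> 7 -> 27 -> 10 -> 2
Step 6: curr=44, set curr.next=prev(5) | reversed so far: 44 -> 5 -> 7 -> 27 -> 10 -> 2

44 -> 5 -> 7 -> 27 -> 10 -> 2 -> None


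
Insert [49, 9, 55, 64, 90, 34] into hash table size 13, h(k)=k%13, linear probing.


Insert 49: h=10 -> slot 10
Insert 9: h=9 -> slot 9
Insert 55: h=3 -> slot 3
Insert 64: h=12 -> slot 12
Insert 90: h=12, 1 probes -> slot 0
Insert 34: h=8 -> slot 8

Table: [90, None, None, 55, None, None, None, None, 34, 9, 49, None, 64]


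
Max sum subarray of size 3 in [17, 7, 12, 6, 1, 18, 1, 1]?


[0:3]: 36
[1:4]: 25
[2:5]: 19
[3:6]: 25
[4:7]: 20
[5:8]: 20

Max: 36 at [0:3]


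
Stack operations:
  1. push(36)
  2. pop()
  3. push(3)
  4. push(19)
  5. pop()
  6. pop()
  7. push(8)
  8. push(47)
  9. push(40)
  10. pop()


push(36) -> [36]
pop()->36, []
push(3) -> [3]
push(19) -> [3, 19]
pop()->19, [3]
pop()->3, []
push(8) -> [8]
push(47) -> [8, 47]
push(40) -> [8, 47, 40]
pop()->40, [8, 47]

Final stack: [8, 47]


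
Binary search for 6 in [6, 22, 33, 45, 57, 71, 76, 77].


Step 1: lo=0, hi=7, mid=3, val=45
Step 2: lo=0, hi=2, mid=1, val=22
Step 3: lo=0, hi=0, mid=0, val=6

Found at index 0


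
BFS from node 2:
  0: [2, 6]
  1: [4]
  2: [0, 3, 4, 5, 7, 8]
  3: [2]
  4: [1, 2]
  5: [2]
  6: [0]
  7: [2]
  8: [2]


Visit 2, enqueue [0, 3, 4, 5, 7, 8]
Visit 0, enqueue [6]
Visit 3, enqueue []
Visit 4, enqueue [1]
Visit 5, enqueue []
Visit 7, enqueue []
Visit 8, enqueue []
Visit 6, enqueue []
Visit 1, enqueue []

BFS order: [2, 0, 3, 4, 5, 7, 8, 6, 1]


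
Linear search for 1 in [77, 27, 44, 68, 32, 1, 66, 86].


i=0: 77!=1
i=1: 27!=1
i=2: 44!=1
i=3: 68!=1
i=4: 32!=1
i=5: 1==1 found!

Found at 5, 6 comps


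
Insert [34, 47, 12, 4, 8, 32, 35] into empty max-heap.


Insert 34: [34]
Insert 47: [47, 34]
Insert 12: [47, 34, 12]
Insert 4: [47, 34, 12, 4]
Insert 8: [47, 34, 12, 4, 8]
Insert 32: [47, 34, 32, 4, 8, 12]
Insert 35: [47, 34, 35, 4, 8, 12, 32]

Final heap: [47, 34, 35, 4, 8, 12, 32]


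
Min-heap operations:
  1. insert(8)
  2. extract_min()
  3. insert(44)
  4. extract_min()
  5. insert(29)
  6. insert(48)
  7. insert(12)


insert(8) -> [8]
extract_min()->8, []
insert(44) -> [44]
extract_min()->44, []
insert(29) -> [29]
insert(48) -> [29, 48]
insert(12) -> [12, 48, 29]

Final heap: [12, 48, 29]


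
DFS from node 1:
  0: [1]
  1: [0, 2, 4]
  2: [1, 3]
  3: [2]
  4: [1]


Visit 1, push [4, 2, 0]
Visit 0, push []
Visit 2, push [3]
Visit 3, push []
Visit 4, push []

DFS order: [1, 0, 2, 3, 4]


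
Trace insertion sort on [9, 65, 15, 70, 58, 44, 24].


Initial: [9, 65, 15, 70, 58, 44, 24]
Insert 65: [9, 65, 15, 70, 58, 44, 24]
Insert 15: [9, 15, 65, 70, 58, 44, 24]
Insert 70: [9, 15, 65, 70, 58, 44, 24]
Insert 58: [9, 15, 58, 65, 70, 44, 24]
Insert 44: [9, 15, 44, 58, 65, 70, 24]
Insert 24: [9, 15, 24, 44, 58, 65, 70]

Sorted: [9, 15, 24, 44, 58, 65, 70]


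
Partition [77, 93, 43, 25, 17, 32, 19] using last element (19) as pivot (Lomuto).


Pivot: 19
  17 <= 19: swap -> [17, 93, 43, 25, 77, 32, 19]
Place pivot at 1: [17, 19, 43, 25, 77, 32, 93]

Partitioned: [17, 19, 43, 25, 77, 32, 93]


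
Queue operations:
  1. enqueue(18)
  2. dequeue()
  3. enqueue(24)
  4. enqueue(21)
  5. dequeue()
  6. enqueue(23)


enqueue(18) -> [18]
dequeue()->18, []
enqueue(24) -> [24]
enqueue(21) -> [24, 21]
dequeue()->24, [21]
enqueue(23) -> [21, 23]

Final queue: [21, 23]


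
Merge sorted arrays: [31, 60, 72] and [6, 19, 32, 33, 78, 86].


Take 6 from B
Take 19 from B
Take 31 from A
Take 32 from B
Take 33 from B
Take 60 from A
Take 72 from A

Merged: [6, 19, 31, 32, 33, 60, 72, 78, 86]


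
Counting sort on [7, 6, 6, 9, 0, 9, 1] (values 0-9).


Input: [7, 6, 6, 9, 0, 9, 1]
Counts: [1, 1, 0, 0, 0, 0, 2, 1, 0, 2]

Sorted: [0, 1, 6, 6, 7, 9, 9]


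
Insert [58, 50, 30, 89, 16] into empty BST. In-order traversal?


Insert 58: root
Insert 50: L from 58
Insert 30: L from 58 -> L from 50
Insert 89: R from 58
Insert 16: L from 58 -> L from 50 -> L from 30

In-order: [16, 30, 50, 58, 89]


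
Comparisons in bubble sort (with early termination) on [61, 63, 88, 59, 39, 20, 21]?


Algorithm: bubble sort (with early termination)
Input: [61, 63, 88, 59, 39, 20, 21]
Sorted: [20, 21, 39, 59, 61, 63, 88]

21


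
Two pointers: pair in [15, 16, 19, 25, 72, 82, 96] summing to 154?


lo=0(15)+hi=6(96)=111
lo=1(16)+hi=6(96)=112
lo=2(19)+hi=6(96)=115
lo=3(25)+hi=6(96)=121
lo=4(72)+hi=6(96)=168
lo=4(72)+hi=5(82)=154

Yes: 72+82=154


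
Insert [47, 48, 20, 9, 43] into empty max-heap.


Insert 47: [47]
Insert 48: [48, 47]
Insert 20: [48, 47, 20]
Insert 9: [48, 47, 20, 9]
Insert 43: [48, 47, 20, 9, 43]

Final heap: [48, 47, 20, 9, 43]


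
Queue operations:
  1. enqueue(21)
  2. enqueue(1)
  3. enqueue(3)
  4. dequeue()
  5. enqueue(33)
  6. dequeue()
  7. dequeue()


enqueue(21) -> [21]
enqueue(1) -> [21, 1]
enqueue(3) -> [21, 1, 3]
dequeue()->21, [1, 3]
enqueue(33) -> [1, 3, 33]
dequeue()->1, [3, 33]
dequeue()->3, [33]

Final queue: [33]


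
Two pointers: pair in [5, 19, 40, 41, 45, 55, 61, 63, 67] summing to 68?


lo=0(5)+hi=8(67)=72
lo=0(5)+hi=7(63)=68

Yes: 5+63=68


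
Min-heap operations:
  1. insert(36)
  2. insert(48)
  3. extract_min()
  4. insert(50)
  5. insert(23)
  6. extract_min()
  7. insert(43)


insert(36) -> [36]
insert(48) -> [36, 48]
extract_min()->36, [48]
insert(50) -> [48, 50]
insert(23) -> [23, 50, 48]
extract_min()->23, [48, 50]
insert(43) -> [43, 50, 48]

Final heap: [43, 50, 48]


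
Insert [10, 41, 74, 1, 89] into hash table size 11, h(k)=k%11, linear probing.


Insert 10: h=10 -> slot 10
Insert 41: h=8 -> slot 8
Insert 74: h=8, 1 probes -> slot 9
Insert 1: h=1 -> slot 1
Insert 89: h=1, 1 probes -> slot 2

Table: [None, 1, 89, None, None, None, None, None, 41, 74, 10]


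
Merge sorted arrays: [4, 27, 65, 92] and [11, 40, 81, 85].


Take 4 from A
Take 11 from B
Take 27 from A
Take 40 from B
Take 65 from A
Take 81 from B
Take 85 from B

Merged: [4, 11, 27, 40, 65, 81, 85, 92]


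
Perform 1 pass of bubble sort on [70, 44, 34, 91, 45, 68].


Initial: [70, 44, 34, 91, 45, 68]
Pass 1: [44, 34, 70, 45, 68, 91] (4 swaps)

After 1 pass: [44, 34, 70, 45, 68, 91]


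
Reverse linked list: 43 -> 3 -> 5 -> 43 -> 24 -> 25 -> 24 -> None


Step 1: curr=43, set curr.next=prev(None) | reversed so far: 43
Step 2: curr=3, set curr.next=prev(43) | reversed so far: 3 -> 43
Step 3: curr=5, set curr.next=prev(3) | reversed so far: 5 -> 3 -> 43
Step 4: curr=43, set curr.next=prev(5) | reversed so far: 43 -> 5 -> 3 -> 43
Step 5: curr=24, set curr.next=prev(43) | reversed so far: 24 -> 43 -> 5 -> 3 -> 43
Step 6: curr=25, set curr.next=prev(24) | reversed so far: 25 -> 24 -> 43 -> 5 -> 3 -> 43
Step 7: curr=24, set curr.next=prev(25) | reversed so far: 24 -> 25 -> 24 -> 43 -> 5 -> 3 -> 43

24 -> 25 -> 24 -> 43 -> 5 -> 3 -> 43 -> None


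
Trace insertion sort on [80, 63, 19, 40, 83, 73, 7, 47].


Initial: [80, 63, 19, 40, 83, 73, 7, 47]
Insert 63: [63, 80, 19, 40, 83, 73, 7, 47]
Insert 19: [19, 63, 80, 40, 83, 73, 7, 47]
Insert 40: [19, 40, 63, 80, 83, 73, 7, 47]
Insert 83: [19, 40, 63, 80, 83, 73, 7, 47]
Insert 73: [19, 40, 63, 73, 80, 83, 7, 47]
Insert 7: [7, 19, 40, 63, 73, 80, 83, 47]
Insert 47: [7, 19, 40, 47, 63, 73, 80, 83]

Sorted: [7, 19, 40, 47, 63, 73, 80, 83]


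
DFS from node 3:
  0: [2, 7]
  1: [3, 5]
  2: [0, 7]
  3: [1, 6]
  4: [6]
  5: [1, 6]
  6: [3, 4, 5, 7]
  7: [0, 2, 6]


Visit 3, push [6, 1]
Visit 1, push [5]
Visit 5, push [6]
Visit 6, push [7, 4]
Visit 4, push []
Visit 7, push [2, 0]
Visit 0, push [2]
Visit 2, push []

DFS order: [3, 1, 5, 6, 4, 7, 0, 2]


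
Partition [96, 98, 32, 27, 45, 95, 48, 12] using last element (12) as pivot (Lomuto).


Pivot: 12
Place pivot at 0: [12, 98, 32, 27, 45, 95, 48, 96]

Partitioned: [12, 98, 32, 27, 45, 95, 48, 96]


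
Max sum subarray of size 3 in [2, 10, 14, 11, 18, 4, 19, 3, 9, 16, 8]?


[0:3]: 26
[1:4]: 35
[2:5]: 43
[3:6]: 33
[4:7]: 41
[5:8]: 26
[6:9]: 31
[7:10]: 28
[8:11]: 33

Max: 43 at [2:5]


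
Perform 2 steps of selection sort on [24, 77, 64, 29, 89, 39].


Initial: [24, 77, 64, 29, 89, 39]
Step 1: min=24 at 0
  Swap: [24, 77, 64, 29, 89, 39]
Step 2: min=29 at 3
  Swap: [24, 29, 64, 77, 89, 39]

After 2 steps: [24, 29, 64, 77, 89, 39]


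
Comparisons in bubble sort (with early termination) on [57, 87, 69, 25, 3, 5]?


Algorithm: bubble sort (with early termination)
Input: [57, 87, 69, 25, 3, 5]
Sorted: [3, 5, 25, 57, 69, 87]

15


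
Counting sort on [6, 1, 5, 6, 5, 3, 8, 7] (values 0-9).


Input: [6, 1, 5, 6, 5, 3, 8, 7]
Counts: [0, 1, 0, 1, 0, 2, 2, 1, 1, 0]

Sorted: [1, 3, 5, 5, 6, 6, 7, 8]


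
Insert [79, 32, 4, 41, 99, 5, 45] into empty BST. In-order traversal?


Insert 79: root
Insert 32: L from 79
Insert 4: L from 79 -> L from 32
Insert 41: L from 79 -> R from 32
Insert 99: R from 79
Insert 5: L from 79 -> L from 32 -> R from 4
Insert 45: L from 79 -> R from 32 -> R from 41

In-order: [4, 5, 32, 41, 45, 79, 99]


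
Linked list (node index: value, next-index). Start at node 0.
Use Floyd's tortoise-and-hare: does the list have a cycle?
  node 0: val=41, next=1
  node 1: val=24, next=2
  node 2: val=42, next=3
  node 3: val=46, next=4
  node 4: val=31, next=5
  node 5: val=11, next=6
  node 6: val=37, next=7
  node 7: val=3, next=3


Floyd's tortoise (slow, +1) and hare (fast, +2):
  init: slow=0, fast=0
  step 1: slow=1, fast=2
  step 2: slow=2, fast=4
  step 3: slow=3, fast=6
  step 4: slow=4, fast=3
  step 5: slow=5, fast=5
  slow == fast at node 5: cycle detected

Cycle: yes


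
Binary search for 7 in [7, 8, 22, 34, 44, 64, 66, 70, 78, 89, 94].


Step 1: lo=0, hi=10, mid=5, val=64
Step 2: lo=0, hi=4, mid=2, val=22
Step 3: lo=0, hi=1, mid=0, val=7

Found at index 0


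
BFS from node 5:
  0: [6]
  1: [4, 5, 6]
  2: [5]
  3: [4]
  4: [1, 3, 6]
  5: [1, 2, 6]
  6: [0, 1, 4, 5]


Visit 5, enqueue [1, 2, 6]
Visit 1, enqueue [4]
Visit 2, enqueue []
Visit 6, enqueue [0]
Visit 4, enqueue [3]
Visit 0, enqueue []
Visit 3, enqueue []

BFS order: [5, 1, 2, 6, 4, 0, 3]


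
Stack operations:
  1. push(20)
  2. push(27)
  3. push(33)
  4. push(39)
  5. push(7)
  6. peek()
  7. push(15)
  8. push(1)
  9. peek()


push(20) -> [20]
push(27) -> [20, 27]
push(33) -> [20, 27, 33]
push(39) -> [20, 27, 33, 39]
push(7) -> [20, 27, 33, 39, 7]
peek()->7
push(15) -> [20, 27, 33, 39, 7, 15]
push(1) -> [20, 27, 33, 39, 7, 15, 1]
peek()->1

Final stack: [20, 27, 33, 39, 7, 15, 1]


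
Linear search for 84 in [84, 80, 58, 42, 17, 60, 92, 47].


i=0: 84==84 found!

Found at 0, 1 comps


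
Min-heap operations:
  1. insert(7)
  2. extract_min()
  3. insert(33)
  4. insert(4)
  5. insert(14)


insert(7) -> [7]
extract_min()->7, []
insert(33) -> [33]
insert(4) -> [4, 33]
insert(14) -> [4, 33, 14]

Final heap: [4, 33, 14]


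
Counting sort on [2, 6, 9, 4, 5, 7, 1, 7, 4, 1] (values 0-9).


Input: [2, 6, 9, 4, 5, 7, 1, 7, 4, 1]
Counts: [0, 2, 1, 0, 2, 1, 1, 2, 0, 1]

Sorted: [1, 1, 2, 4, 4, 5, 6, 7, 7, 9]


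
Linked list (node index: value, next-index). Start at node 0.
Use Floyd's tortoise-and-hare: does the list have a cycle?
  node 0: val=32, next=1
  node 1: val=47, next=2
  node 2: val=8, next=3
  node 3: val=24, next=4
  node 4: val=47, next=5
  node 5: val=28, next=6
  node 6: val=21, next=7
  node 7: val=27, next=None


Floyd's tortoise (slow, +1) and hare (fast, +2):
  init: slow=0, fast=0
  step 1: slow=1, fast=2
  step 2: slow=2, fast=4
  step 3: slow=3, fast=6
  step 4: fast 6->7->None, no cycle

Cycle: no


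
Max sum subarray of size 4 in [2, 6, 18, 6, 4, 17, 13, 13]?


[0:4]: 32
[1:5]: 34
[2:6]: 45
[3:7]: 40
[4:8]: 47

Max: 47 at [4:8]


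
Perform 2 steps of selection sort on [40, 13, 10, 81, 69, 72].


Initial: [40, 13, 10, 81, 69, 72]
Step 1: min=10 at 2
  Swap: [10, 13, 40, 81, 69, 72]
Step 2: min=13 at 1
  Swap: [10, 13, 40, 81, 69, 72]

After 2 steps: [10, 13, 40, 81, 69, 72]


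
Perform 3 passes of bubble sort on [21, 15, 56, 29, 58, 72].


Initial: [21, 15, 56, 29, 58, 72]
Pass 1: [15, 21, 29, 56, 58, 72] (2 swaps)
Pass 2: [15, 21, 29, 56, 58, 72] (0 swaps)
Pass 3: [15, 21, 29, 56, 58, 72] (0 swaps)

After 3 passes: [15, 21, 29, 56, 58, 72]


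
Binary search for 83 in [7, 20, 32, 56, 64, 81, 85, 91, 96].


Step 1: lo=0, hi=8, mid=4, val=64
Step 2: lo=5, hi=8, mid=6, val=85
Step 3: lo=5, hi=5, mid=5, val=81

Not found


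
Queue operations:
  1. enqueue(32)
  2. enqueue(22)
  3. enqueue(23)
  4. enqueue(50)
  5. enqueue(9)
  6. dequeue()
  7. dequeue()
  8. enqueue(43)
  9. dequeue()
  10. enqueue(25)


enqueue(32) -> [32]
enqueue(22) -> [32, 22]
enqueue(23) -> [32, 22, 23]
enqueue(50) -> [32, 22, 23, 50]
enqueue(9) -> [32, 22, 23, 50, 9]
dequeue()->32, [22, 23, 50, 9]
dequeue()->22, [23, 50, 9]
enqueue(43) -> [23, 50, 9, 43]
dequeue()->23, [50, 9, 43]
enqueue(25) -> [50, 9, 43, 25]

Final queue: [50, 9, 43, 25]


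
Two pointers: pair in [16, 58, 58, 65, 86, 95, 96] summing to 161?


lo=0(16)+hi=6(96)=112
lo=1(58)+hi=6(96)=154
lo=2(58)+hi=6(96)=154
lo=3(65)+hi=6(96)=161

Yes: 65+96=161


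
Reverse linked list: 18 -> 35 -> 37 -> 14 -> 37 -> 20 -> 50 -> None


Step 1: curr=18, set curr.next=prev(None) | reversed so far: 18
Step 2: curr=35, set curr.next=prev(18) | reversed so far: 35 -> 18
Step 3: curr=37, set curr.next=prev(35) | reversed so far: 37 -> 35 -> 18
Step 4: curr=14, set curr.next=prev(37) | reversed so far: 14 -> 37 -> 35 -> 18
Step 5: curr=37, set curr.next=prev(14) | reversed so far: 37 -> 14 -> 37 -> 35 -> 18
Step 6: curr=20, set curr.next=prev(37) | reversed so far: 20 -> 37 -> 14 -> 37 -> 35 -> 18
Step 7: curr=50, set curr.next=prev(20) | reversed so far: 50 -> 20 -> 37 -> 14 -> 37 -> 35 -> 18

50 -> 20 -> 37 -> 14 -> 37 -> 35 -> 18 -> None


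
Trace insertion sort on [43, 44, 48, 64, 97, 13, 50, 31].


Initial: [43, 44, 48, 64, 97, 13, 50, 31]
Insert 44: [43, 44, 48, 64, 97, 13, 50, 31]
Insert 48: [43, 44, 48, 64, 97, 13, 50, 31]
Insert 64: [43, 44, 48, 64, 97, 13, 50, 31]
Insert 97: [43, 44, 48, 64, 97, 13, 50, 31]
Insert 13: [13, 43, 44, 48, 64, 97, 50, 31]
Insert 50: [13, 43, 44, 48, 50, 64, 97, 31]
Insert 31: [13, 31, 43, 44, 48, 50, 64, 97]

Sorted: [13, 31, 43, 44, 48, 50, 64, 97]


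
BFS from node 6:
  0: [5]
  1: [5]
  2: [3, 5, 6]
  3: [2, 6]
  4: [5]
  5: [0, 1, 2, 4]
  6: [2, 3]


Visit 6, enqueue [2, 3]
Visit 2, enqueue [5]
Visit 3, enqueue []
Visit 5, enqueue [0, 1, 4]
Visit 0, enqueue []
Visit 1, enqueue []
Visit 4, enqueue []

BFS order: [6, 2, 3, 5, 0, 1, 4]


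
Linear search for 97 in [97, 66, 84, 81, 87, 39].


i=0: 97==97 found!

Found at 0, 1 comps


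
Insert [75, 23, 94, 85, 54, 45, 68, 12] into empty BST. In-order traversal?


Insert 75: root
Insert 23: L from 75
Insert 94: R from 75
Insert 85: R from 75 -> L from 94
Insert 54: L from 75 -> R from 23
Insert 45: L from 75 -> R from 23 -> L from 54
Insert 68: L from 75 -> R from 23 -> R from 54
Insert 12: L from 75 -> L from 23

In-order: [12, 23, 45, 54, 68, 75, 85, 94]


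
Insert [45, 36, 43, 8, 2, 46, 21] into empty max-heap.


Insert 45: [45]
Insert 36: [45, 36]
Insert 43: [45, 36, 43]
Insert 8: [45, 36, 43, 8]
Insert 2: [45, 36, 43, 8, 2]
Insert 46: [46, 36, 45, 8, 2, 43]
Insert 21: [46, 36, 45, 8, 2, 43, 21]

Final heap: [46, 36, 45, 8, 2, 43, 21]


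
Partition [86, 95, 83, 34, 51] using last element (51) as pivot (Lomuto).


Pivot: 51
  34 <= 51: swap -> [34, 95, 83, 86, 51]
Place pivot at 1: [34, 51, 83, 86, 95]

Partitioned: [34, 51, 83, 86, 95]


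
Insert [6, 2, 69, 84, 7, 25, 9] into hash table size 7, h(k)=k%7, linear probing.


Insert 6: h=6 -> slot 6
Insert 2: h=2 -> slot 2
Insert 69: h=6, 1 probes -> slot 0
Insert 84: h=0, 1 probes -> slot 1
Insert 7: h=0, 3 probes -> slot 3
Insert 25: h=4 -> slot 4
Insert 9: h=2, 3 probes -> slot 5

Table: [69, 84, 2, 7, 25, 9, 6]


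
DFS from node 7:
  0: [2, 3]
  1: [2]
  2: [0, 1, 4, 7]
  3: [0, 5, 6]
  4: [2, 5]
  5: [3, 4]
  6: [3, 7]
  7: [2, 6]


Visit 7, push [6, 2]
Visit 2, push [4, 1, 0]
Visit 0, push [3]
Visit 3, push [6, 5]
Visit 5, push [4]
Visit 4, push []
Visit 6, push []
Visit 1, push []

DFS order: [7, 2, 0, 3, 5, 4, 6, 1]


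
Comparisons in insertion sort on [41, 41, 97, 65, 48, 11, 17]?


Algorithm: insertion sort
Input: [41, 41, 97, 65, 48, 11, 17]
Sorted: [11, 17, 41, 41, 48, 65, 97]

18


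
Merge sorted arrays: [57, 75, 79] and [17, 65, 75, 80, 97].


Take 17 from B
Take 57 from A
Take 65 from B
Take 75 from A
Take 75 from B
Take 79 from A

Merged: [17, 57, 65, 75, 75, 79, 80, 97]


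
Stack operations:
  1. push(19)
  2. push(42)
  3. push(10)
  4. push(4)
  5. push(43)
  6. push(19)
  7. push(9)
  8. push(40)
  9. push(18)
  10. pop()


push(19) -> [19]
push(42) -> [19, 42]
push(10) -> [19, 42, 10]
push(4) -> [19, 42, 10, 4]
push(43) -> [19, 42, 10, 4, 43]
push(19) -> [19, 42, 10, 4, 43, 19]
push(9) -> [19, 42, 10, 4, 43, 19, 9]
push(40) -> [19, 42, 10, 4, 43, 19, 9, 40]
push(18) -> [19, 42, 10, 4, 43, 19, 9, 40, 18]
pop()->18, [19, 42, 10, 4, 43, 19, 9, 40]

Final stack: [19, 42, 10, 4, 43, 19, 9, 40]


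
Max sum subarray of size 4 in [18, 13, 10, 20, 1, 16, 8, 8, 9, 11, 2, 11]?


[0:4]: 61
[1:5]: 44
[2:6]: 47
[3:7]: 45
[4:8]: 33
[5:9]: 41
[6:10]: 36
[7:11]: 30
[8:12]: 33

Max: 61 at [0:4]


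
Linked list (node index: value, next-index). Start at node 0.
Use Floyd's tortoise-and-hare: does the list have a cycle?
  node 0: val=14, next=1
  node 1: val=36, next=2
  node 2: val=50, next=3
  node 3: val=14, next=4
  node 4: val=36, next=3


Floyd's tortoise (slow, +1) and hare (fast, +2):
  init: slow=0, fast=0
  step 1: slow=1, fast=2
  step 2: slow=2, fast=4
  step 3: slow=3, fast=4
  step 4: slow=4, fast=4
  slow == fast at node 4: cycle detected

Cycle: yes


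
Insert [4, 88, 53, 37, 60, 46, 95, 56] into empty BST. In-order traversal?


Insert 4: root
Insert 88: R from 4
Insert 53: R from 4 -> L from 88
Insert 37: R from 4 -> L from 88 -> L from 53
Insert 60: R from 4 -> L from 88 -> R from 53
Insert 46: R from 4 -> L from 88 -> L from 53 -> R from 37
Insert 95: R from 4 -> R from 88
Insert 56: R from 4 -> L from 88 -> R from 53 -> L from 60

In-order: [4, 37, 46, 53, 56, 60, 88, 95]


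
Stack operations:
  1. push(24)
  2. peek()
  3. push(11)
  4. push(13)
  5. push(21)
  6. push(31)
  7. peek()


push(24) -> [24]
peek()->24
push(11) -> [24, 11]
push(13) -> [24, 11, 13]
push(21) -> [24, 11, 13, 21]
push(31) -> [24, 11, 13, 21, 31]
peek()->31

Final stack: [24, 11, 13, 21, 31]


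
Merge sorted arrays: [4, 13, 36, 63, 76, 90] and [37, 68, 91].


Take 4 from A
Take 13 from A
Take 36 from A
Take 37 from B
Take 63 from A
Take 68 from B
Take 76 from A
Take 90 from A

Merged: [4, 13, 36, 37, 63, 68, 76, 90, 91]


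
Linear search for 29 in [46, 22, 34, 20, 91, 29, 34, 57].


i=0: 46!=29
i=1: 22!=29
i=2: 34!=29
i=3: 20!=29
i=4: 91!=29
i=5: 29==29 found!

Found at 5, 6 comps


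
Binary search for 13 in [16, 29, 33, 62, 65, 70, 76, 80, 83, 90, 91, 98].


Step 1: lo=0, hi=11, mid=5, val=70
Step 2: lo=0, hi=4, mid=2, val=33
Step 3: lo=0, hi=1, mid=0, val=16

Not found


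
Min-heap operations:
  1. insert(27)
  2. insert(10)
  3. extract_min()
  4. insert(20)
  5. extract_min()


insert(27) -> [27]
insert(10) -> [10, 27]
extract_min()->10, [27]
insert(20) -> [20, 27]
extract_min()->20, [27]

Final heap: [27]


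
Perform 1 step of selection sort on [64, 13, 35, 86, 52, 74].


Initial: [64, 13, 35, 86, 52, 74]
Step 1: min=13 at 1
  Swap: [13, 64, 35, 86, 52, 74]

After 1 step: [13, 64, 35, 86, 52, 74]


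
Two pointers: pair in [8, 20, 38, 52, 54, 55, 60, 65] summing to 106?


lo=0(8)+hi=7(65)=73
lo=1(20)+hi=7(65)=85
lo=2(38)+hi=7(65)=103
lo=3(52)+hi=7(65)=117
lo=3(52)+hi=6(60)=112
lo=3(52)+hi=5(55)=107
lo=3(52)+hi=4(54)=106

Yes: 52+54=106


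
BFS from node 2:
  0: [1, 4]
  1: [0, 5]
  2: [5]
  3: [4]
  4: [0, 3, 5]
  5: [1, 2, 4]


Visit 2, enqueue [5]
Visit 5, enqueue [1, 4]
Visit 1, enqueue [0]
Visit 4, enqueue [3]
Visit 0, enqueue []
Visit 3, enqueue []

BFS order: [2, 5, 1, 4, 0, 3]


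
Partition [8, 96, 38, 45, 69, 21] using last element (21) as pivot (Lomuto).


Pivot: 21
  8 <= 21: advance i (no swap)
Place pivot at 1: [8, 21, 38, 45, 69, 96]

Partitioned: [8, 21, 38, 45, 69, 96]


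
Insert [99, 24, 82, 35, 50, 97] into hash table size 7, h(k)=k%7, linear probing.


Insert 99: h=1 -> slot 1
Insert 24: h=3 -> slot 3
Insert 82: h=5 -> slot 5
Insert 35: h=0 -> slot 0
Insert 50: h=1, 1 probes -> slot 2
Insert 97: h=6 -> slot 6

Table: [35, 99, 50, 24, None, 82, 97]


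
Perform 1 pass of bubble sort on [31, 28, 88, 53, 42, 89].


Initial: [31, 28, 88, 53, 42, 89]
Pass 1: [28, 31, 53, 42, 88, 89] (3 swaps)

After 1 pass: [28, 31, 53, 42, 88, 89]


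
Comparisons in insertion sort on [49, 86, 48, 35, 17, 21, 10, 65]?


Algorithm: insertion sort
Input: [49, 86, 48, 35, 17, 21, 10, 65]
Sorted: [10, 17, 21, 35, 48, 49, 65, 86]

23


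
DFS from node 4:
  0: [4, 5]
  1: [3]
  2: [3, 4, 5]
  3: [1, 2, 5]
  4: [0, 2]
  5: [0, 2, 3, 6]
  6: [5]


Visit 4, push [2, 0]
Visit 0, push [5]
Visit 5, push [6, 3, 2]
Visit 2, push [3]
Visit 3, push [1]
Visit 1, push []
Visit 6, push []

DFS order: [4, 0, 5, 2, 3, 1, 6]


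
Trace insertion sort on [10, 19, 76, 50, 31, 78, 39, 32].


Initial: [10, 19, 76, 50, 31, 78, 39, 32]
Insert 19: [10, 19, 76, 50, 31, 78, 39, 32]
Insert 76: [10, 19, 76, 50, 31, 78, 39, 32]
Insert 50: [10, 19, 50, 76, 31, 78, 39, 32]
Insert 31: [10, 19, 31, 50, 76, 78, 39, 32]
Insert 78: [10, 19, 31, 50, 76, 78, 39, 32]
Insert 39: [10, 19, 31, 39, 50, 76, 78, 32]
Insert 32: [10, 19, 31, 32, 39, 50, 76, 78]

Sorted: [10, 19, 31, 32, 39, 50, 76, 78]


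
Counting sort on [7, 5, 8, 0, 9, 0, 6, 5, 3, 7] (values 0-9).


Input: [7, 5, 8, 0, 9, 0, 6, 5, 3, 7]
Counts: [2, 0, 0, 1, 0, 2, 1, 2, 1, 1]

Sorted: [0, 0, 3, 5, 5, 6, 7, 7, 8, 9]


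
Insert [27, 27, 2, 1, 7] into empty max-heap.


Insert 27: [27]
Insert 27: [27, 27]
Insert 2: [27, 27, 2]
Insert 1: [27, 27, 2, 1]
Insert 7: [27, 27, 2, 1, 7]

Final heap: [27, 27, 2, 1, 7]


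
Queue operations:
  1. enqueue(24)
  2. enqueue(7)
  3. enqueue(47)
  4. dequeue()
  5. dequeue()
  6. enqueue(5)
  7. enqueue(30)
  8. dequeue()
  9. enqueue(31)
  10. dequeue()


enqueue(24) -> [24]
enqueue(7) -> [24, 7]
enqueue(47) -> [24, 7, 47]
dequeue()->24, [7, 47]
dequeue()->7, [47]
enqueue(5) -> [47, 5]
enqueue(30) -> [47, 5, 30]
dequeue()->47, [5, 30]
enqueue(31) -> [5, 30, 31]
dequeue()->5, [30, 31]

Final queue: [30, 31]


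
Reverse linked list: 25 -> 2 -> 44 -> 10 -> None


Step 1: curr=25, set curr.next=prev(None) | reversed so far: 25
Step 2: curr=2, set curr.next=prev(25) | reversed so far: 2 -> 25
Step 3: curr=44, set curr.next=prev(2) | reversed so far: 44 -> 2 -> 25
Step 4: curr=10, set curr.next=prev(44) | reversed so far: 10 -> 44 -> 2 -> 25

10 -> 44 -> 2 -> 25 -> None


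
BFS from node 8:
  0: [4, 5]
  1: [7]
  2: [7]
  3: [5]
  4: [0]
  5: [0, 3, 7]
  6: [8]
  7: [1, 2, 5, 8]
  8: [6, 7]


Visit 8, enqueue [6, 7]
Visit 6, enqueue []
Visit 7, enqueue [1, 2, 5]
Visit 1, enqueue []
Visit 2, enqueue []
Visit 5, enqueue [0, 3]
Visit 0, enqueue [4]
Visit 3, enqueue []
Visit 4, enqueue []

BFS order: [8, 6, 7, 1, 2, 5, 0, 3, 4]


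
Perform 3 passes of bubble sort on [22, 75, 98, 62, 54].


Initial: [22, 75, 98, 62, 54]
Pass 1: [22, 75, 62, 54, 98] (2 swaps)
Pass 2: [22, 62, 54, 75, 98] (2 swaps)
Pass 3: [22, 54, 62, 75, 98] (1 swaps)

After 3 passes: [22, 54, 62, 75, 98]


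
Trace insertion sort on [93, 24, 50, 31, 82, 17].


Initial: [93, 24, 50, 31, 82, 17]
Insert 24: [24, 93, 50, 31, 82, 17]
Insert 50: [24, 50, 93, 31, 82, 17]
Insert 31: [24, 31, 50, 93, 82, 17]
Insert 82: [24, 31, 50, 82, 93, 17]
Insert 17: [17, 24, 31, 50, 82, 93]

Sorted: [17, 24, 31, 50, 82, 93]


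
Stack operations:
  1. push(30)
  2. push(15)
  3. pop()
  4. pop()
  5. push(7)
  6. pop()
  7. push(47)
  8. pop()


push(30) -> [30]
push(15) -> [30, 15]
pop()->15, [30]
pop()->30, []
push(7) -> [7]
pop()->7, []
push(47) -> [47]
pop()->47, []

Final stack: []


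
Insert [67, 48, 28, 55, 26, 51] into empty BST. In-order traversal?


Insert 67: root
Insert 48: L from 67
Insert 28: L from 67 -> L from 48
Insert 55: L from 67 -> R from 48
Insert 26: L from 67 -> L from 48 -> L from 28
Insert 51: L from 67 -> R from 48 -> L from 55

In-order: [26, 28, 48, 51, 55, 67]


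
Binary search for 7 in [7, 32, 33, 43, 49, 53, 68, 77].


Step 1: lo=0, hi=7, mid=3, val=43
Step 2: lo=0, hi=2, mid=1, val=32
Step 3: lo=0, hi=0, mid=0, val=7

Found at index 0


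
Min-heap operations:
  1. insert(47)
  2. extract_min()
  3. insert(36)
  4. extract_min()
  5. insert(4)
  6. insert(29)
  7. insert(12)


insert(47) -> [47]
extract_min()->47, []
insert(36) -> [36]
extract_min()->36, []
insert(4) -> [4]
insert(29) -> [4, 29]
insert(12) -> [4, 29, 12]

Final heap: [4, 29, 12]


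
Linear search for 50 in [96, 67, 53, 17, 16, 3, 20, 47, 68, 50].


i=0: 96!=50
i=1: 67!=50
i=2: 53!=50
i=3: 17!=50
i=4: 16!=50
i=5: 3!=50
i=6: 20!=50
i=7: 47!=50
i=8: 68!=50
i=9: 50==50 found!

Found at 9, 10 comps


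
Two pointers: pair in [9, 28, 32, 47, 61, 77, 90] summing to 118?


lo=0(9)+hi=6(90)=99
lo=1(28)+hi=6(90)=118

Yes: 28+90=118


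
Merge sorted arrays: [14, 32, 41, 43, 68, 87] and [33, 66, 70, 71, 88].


Take 14 from A
Take 32 from A
Take 33 from B
Take 41 from A
Take 43 from A
Take 66 from B
Take 68 from A
Take 70 from B
Take 71 from B
Take 87 from A

Merged: [14, 32, 33, 41, 43, 66, 68, 70, 71, 87, 88]


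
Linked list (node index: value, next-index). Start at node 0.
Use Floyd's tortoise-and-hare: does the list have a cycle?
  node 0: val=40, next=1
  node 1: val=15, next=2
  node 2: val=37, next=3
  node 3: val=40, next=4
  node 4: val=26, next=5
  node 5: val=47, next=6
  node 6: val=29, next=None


Floyd's tortoise (slow, +1) and hare (fast, +2):
  init: slow=0, fast=0
  step 1: slow=1, fast=2
  step 2: slow=2, fast=4
  step 3: slow=3, fast=6
  step 4: fast -> None, no cycle

Cycle: no


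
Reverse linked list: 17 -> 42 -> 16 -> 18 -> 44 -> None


Step 1: curr=17, set curr.next=prev(None) | reversed so far: 17
Step 2: curr=42, set curr.next=prev(17) | reversed so far: 42 -> 17
Step 3: curr=16, set curr.next=prev(42) | reversed so far: 16 -> 42 -> 17
Step 4: curr=18, set curr.next=prev(16) | reversed so far: 18 -> 16 -> 42 -> 17
Step 5: curr=44, set curr.next=prev(18) | reversed so far: 44 -> 18 -> 16 -> 42 -> 17

44 -> 18 -> 16 -> 42 -> 17 -> None


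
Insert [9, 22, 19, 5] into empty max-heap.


Insert 9: [9]
Insert 22: [22, 9]
Insert 19: [22, 9, 19]
Insert 5: [22, 9, 19, 5]

Final heap: [22, 9, 19, 5]


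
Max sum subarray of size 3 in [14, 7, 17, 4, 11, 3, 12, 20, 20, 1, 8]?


[0:3]: 38
[1:4]: 28
[2:5]: 32
[3:6]: 18
[4:7]: 26
[5:8]: 35
[6:9]: 52
[7:10]: 41
[8:11]: 29

Max: 52 at [6:9]


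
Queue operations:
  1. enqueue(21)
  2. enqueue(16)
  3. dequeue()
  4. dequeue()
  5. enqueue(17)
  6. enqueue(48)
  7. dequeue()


enqueue(21) -> [21]
enqueue(16) -> [21, 16]
dequeue()->21, [16]
dequeue()->16, []
enqueue(17) -> [17]
enqueue(48) -> [17, 48]
dequeue()->17, [48]

Final queue: [48]


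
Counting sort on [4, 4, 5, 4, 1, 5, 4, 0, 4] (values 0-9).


Input: [4, 4, 5, 4, 1, 5, 4, 0, 4]
Counts: [1, 1, 0, 0, 5, 2, 0, 0, 0, 0]

Sorted: [0, 1, 4, 4, 4, 4, 4, 5, 5]


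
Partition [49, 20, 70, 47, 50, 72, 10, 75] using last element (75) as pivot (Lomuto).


Pivot: 75
  49 <= 75: advance i (no swap)
  20 <= 75: advance i (no swap)
  70 <= 75: advance i (no swap)
  47 <= 75: advance i (no swap)
  50 <= 75: advance i (no swap)
  72 <= 75: advance i (no swap)
  10 <= 75: advance i (no swap)
Place pivot at 7: [49, 20, 70, 47, 50, 72, 10, 75]

Partitioned: [49, 20, 70, 47, 50, 72, 10, 75]


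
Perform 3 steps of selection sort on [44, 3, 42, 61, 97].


Initial: [44, 3, 42, 61, 97]
Step 1: min=3 at 1
  Swap: [3, 44, 42, 61, 97]
Step 2: min=42 at 2
  Swap: [3, 42, 44, 61, 97]
Step 3: min=44 at 2
  Swap: [3, 42, 44, 61, 97]

After 3 steps: [3, 42, 44, 61, 97]


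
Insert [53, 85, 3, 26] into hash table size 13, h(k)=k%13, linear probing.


Insert 53: h=1 -> slot 1
Insert 85: h=7 -> slot 7
Insert 3: h=3 -> slot 3
Insert 26: h=0 -> slot 0

Table: [26, 53, None, 3, None, None, None, 85, None, None, None, None, None]


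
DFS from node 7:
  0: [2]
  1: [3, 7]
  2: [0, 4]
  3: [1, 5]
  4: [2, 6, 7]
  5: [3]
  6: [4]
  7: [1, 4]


Visit 7, push [4, 1]
Visit 1, push [3]
Visit 3, push [5]
Visit 5, push []
Visit 4, push [6, 2]
Visit 2, push [0]
Visit 0, push []
Visit 6, push []

DFS order: [7, 1, 3, 5, 4, 2, 0, 6]


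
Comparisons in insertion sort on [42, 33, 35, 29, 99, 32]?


Algorithm: insertion sort
Input: [42, 33, 35, 29, 99, 32]
Sorted: [29, 32, 33, 35, 42, 99]

12


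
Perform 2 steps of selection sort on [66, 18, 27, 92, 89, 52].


Initial: [66, 18, 27, 92, 89, 52]
Step 1: min=18 at 1
  Swap: [18, 66, 27, 92, 89, 52]
Step 2: min=27 at 2
  Swap: [18, 27, 66, 92, 89, 52]

After 2 steps: [18, 27, 66, 92, 89, 52]


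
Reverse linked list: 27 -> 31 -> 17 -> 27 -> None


Step 1: curr=27, set curr.next=prev(None) | reversed so far: 27
Step 2: curr=31, set curr.next=prev(27) | reversed so far: 31 -> 27
Step 3: curr=17, set curr.next=prev(31) | reversed so far: 17 -> 31 -> 27
Step 4: curr=27, set curr.next=prev(17) | reversed so far: 27 -> 17 -> 31 -> 27

27 -> 17 -> 31 -> 27 -> None


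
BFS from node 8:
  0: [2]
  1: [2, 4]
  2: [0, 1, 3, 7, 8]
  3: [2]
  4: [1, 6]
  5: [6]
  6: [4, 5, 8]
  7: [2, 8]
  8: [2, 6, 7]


Visit 8, enqueue [2, 6, 7]
Visit 2, enqueue [0, 1, 3]
Visit 6, enqueue [4, 5]
Visit 7, enqueue []
Visit 0, enqueue []
Visit 1, enqueue []
Visit 3, enqueue []
Visit 4, enqueue []
Visit 5, enqueue []

BFS order: [8, 2, 6, 7, 0, 1, 3, 4, 5]


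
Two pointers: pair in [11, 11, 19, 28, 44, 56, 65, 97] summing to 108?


lo=0(11)+hi=7(97)=108

Yes: 11+97=108


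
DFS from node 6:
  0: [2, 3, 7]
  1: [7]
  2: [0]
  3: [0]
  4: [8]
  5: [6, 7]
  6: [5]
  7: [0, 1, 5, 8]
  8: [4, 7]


Visit 6, push [5]
Visit 5, push [7]
Visit 7, push [8, 1, 0]
Visit 0, push [3, 2]
Visit 2, push []
Visit 3, push []
Visit 1, push []
Visit 8, push [4]
Visit 4, push []

DFS order: [6, 5, 7, 0, 2, 3, 1, 8, 4]


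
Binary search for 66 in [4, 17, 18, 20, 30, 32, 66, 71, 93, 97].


Step 1: lo=0, hi=9, mid=4, val=30
Step 2: lo=5, hi=9, mid=7, val=71
Step 3: lo=5, hi=6, mid=5, val=32
Step 4: lo=6, hi=6, mid=6, val=66

Found at index 6
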